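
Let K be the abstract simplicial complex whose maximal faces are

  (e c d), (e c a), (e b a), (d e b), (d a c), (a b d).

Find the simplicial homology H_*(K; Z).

K has 5 vertices, 9 edges, 6 triangles.
rank ∂_0 = 0, rank ∂_1 = 4 ⇒ b_0 = 5 − 0 − 4 = 1; all invariant factors of ∂_1 are 1 so no torsion. So H_0 ≅ Z.
rank ∂_1 = 4, rank ∂_2 = 5 ⇒ b_1 = 9 − 4 − 5 = 0; all invariant factors of ∂_2 are 1 so no torsion. So H_1 ≅ 0.
rank ∂_2 = 5, rank ∂_3 = 0 ⇒ b_2 = 6 − 5 − 0 = 1. So H_2 ≅ Z.

H_0 ≅ Z,  H_1 = 0,  H_2 ≅ Z.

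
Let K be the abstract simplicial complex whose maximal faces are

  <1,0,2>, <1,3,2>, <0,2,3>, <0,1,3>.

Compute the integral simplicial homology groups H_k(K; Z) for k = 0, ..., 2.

H_0 ≅ Z,  H_1 = 0,  H_2 ≅ Z.

Fix the vertex order 0 < 1 < 2 < 3 and write every simplex with vertices in increasing order. Then dim K = 2 and the simplices of K are:

  0-simplices (4): [0], [1], [2], [3]
  1-simplices (6): [0,1], [0,2], [0,3], [1,2], [1,3], [2,3]
  2-simplices (4): [0,1,2], [0,1,3], [0,2,3], [1,2,3]

giving chain groups C_0 ≅ Z^4, C_1 ≅ Z^6, C_2 ≅ Z^4.

Boundary ∂_1: C_1 → C_0 maps an edge to its endpoints' difference, ∂[p,q] = q − p.
This gives a 4×6 integer matrix of rank 3; reducing to Smith normal form yields diagonal entries (1,1,1).

∂_2: C_2 → C_1 maps a triangle to the signed sum of its edges. For instance
  ∂[0,2,3] = [2,3] − [0,3] + [0,2],
  ∂[0,1,2] = [1,2] − [0,2] + [0,1].
This gives a 6×4 integer matrix of rank 3; reducing to Smith normal form yields diagonal entries (1,1,1).

Now H_k = ker ∂_k / im ∂_{k+1}, so:

  H_0: rank C_0 − rank ∂_1 = 4 − 3 = 1, and the invariant factors of ∂_1 are all 1, so H_0 ≅ Z.
  H_1: rank ker ∂_1 − rank ∂_2 = (6 − 3) − 3 = 0, and the invariant factors of ∂_2 are all 1, so H_1 ≅ 0.
  H_2: rank ker ∂_2 − rank ∂_3 = (4 − 3) − 0 = 1, and there is no ∂_3, so H_2 ≅ Z.

As a check, the Euler characteristic is 4 − 6 + 4 = 2, which agrees with 1 − 0 + 1 = 2.
(K is a triangulation of the 2-sphere S^2.)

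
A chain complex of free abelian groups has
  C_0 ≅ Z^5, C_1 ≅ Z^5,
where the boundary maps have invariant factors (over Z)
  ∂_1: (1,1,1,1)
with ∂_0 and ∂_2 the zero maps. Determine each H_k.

H_0 ≅ Z,  H_1 ≅ Z.

H_0: b_0 = 5 − 0 − 4 = 1; torsion from ∂_1 factors > 1: none. So H_0 ≅ Z.
H_1: b_1 = 5 − 4 − 0 = 1; torsion from ∂_2 factors > 1: none. So H_1 ≅ Z.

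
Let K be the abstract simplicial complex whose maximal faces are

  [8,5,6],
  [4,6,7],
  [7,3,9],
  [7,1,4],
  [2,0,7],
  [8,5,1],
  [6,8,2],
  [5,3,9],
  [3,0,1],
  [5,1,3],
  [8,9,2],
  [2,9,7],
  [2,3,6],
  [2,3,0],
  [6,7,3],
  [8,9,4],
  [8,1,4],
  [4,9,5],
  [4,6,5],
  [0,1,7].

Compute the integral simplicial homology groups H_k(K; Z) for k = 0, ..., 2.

Take the total order 0 < 1 < 2 < 3 < 4 < 5 < 6 < 7 < 8 < 9 on the vertex set. Then K (dimension 2) consists of the simplices:

  0-simplices (10): [0], [1], [2], [3], [4], [5], [6], [7], [8], [9]
  1-simplices (30): (30 of them)
  2-simplices (20): (20 of them)

giving chain groups C_0 ≅ Z^10, C_1 ≅ Z^30, C_2 ≅ Z^20.

The boundary map ∂_1: C_1 → C_0 is given by ∂[p,q] = [q] − [p].
The 10×30 boundary matrix has rank 9 and Smith normal form diag(1,1,1,1,1,1,1,1,1).

∂_2: C_2 → C_1 sends each 2-simplex [p,q,r] to [q,r] − [p,r] + [p,q]. For instance
  ∂[1,4,8] = [4,8] − [1,8] + [1,4],
  ∂[2,3,6] = [3,6] − [2,6] + [2,3].
The 30×20 boundary matrix has rank 20 and Smith normal form diag(1,1,1,1,1,1,1,1,1,1,1,1,1,1,1,1,1,1,1,2).

Reading off H_k = ker ∂_k / im ∂_{k+1}:

  H_0: rank C_0 − rank ∂_1 = 10 − 9 = 1, and the invariant factors of ∂_1 are all 1, so H_0 = Z.
  H_1: rank ker ∂_1 − rank ∂_2 = (30 − 9) − 20 = 1, and ∂_2 has invariant factor 2 > 1, so H_1 = Z ⊕ Z/2.
  H_2: rank ker ∂_2 − rank ∂_3 = (20 − 20) − 0 = 0, and there is no ∂_3, so H_2 = 0.

H_0 ≅ Z,  H_1 ≅ Z ⊕ Z/2,  H_2 = 0.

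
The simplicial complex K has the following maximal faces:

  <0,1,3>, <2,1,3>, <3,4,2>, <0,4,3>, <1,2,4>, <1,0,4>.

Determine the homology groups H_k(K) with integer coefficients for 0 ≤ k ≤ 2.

H_0 ≅ Z,  H_1 = 0,  H_2 ≅ Z.

We work with the vertex ordering 0 < 1 < 2 < 3 < 4. The simplices of K, each written with vertices in increasing order, are:

  0-simplices (5): [0], [1], [2], [3], [4]
  1-simplices (9): [0,1], [0,3], [0,4], [1,2], [1,3], [1,4], [2,3], [2,4], [3,4]
  2-simplices (6): [0,1,3], [0,1,4], [0,3,4], [1,2,3], [1,2,4], [2,3,4]

Hence C_0 ≅ Z^5, C_1 ≅ Z^9, C_2 ≅ Z^6.

The boundary map ∂_1: C_1 → C_0 is given by ∂[p,q] = [q] − [p]. For instance
  ∂[0,1] = [1] − [0].
The 5×9 boundary matrix has rank 4 and Smith normal form diag(1,1,1,1).

∂_2: C_2 → C_1 acts by ∂[p,q,r] = [q,r] − [p,r] + [p,q]. For instance
  ∂[0,1,4] = [1,4] − [0,4] + [0,1],
  ∂[2,3,4] = [3,4] − [2,4] + [2,3].
This gives a 9×6 integer matrix of rank 5; reducing to Smith normal form yields diagonal entries (1,1,1,1,1).

From H_k ≅ ker(∂_k) / im(∂_{k+1}) we obtain:

  H_0: rank C_0 − rank ∂_1 = 5 − 4 = 1, and the invariant factors of ∂_1 are all 1, so H_0 = Z.
  H_1: rank ker ∂_1 − rank ∂_2 = (9 − 4) − 5 = 0, and the invariant factors of ∂_2 are all 1, so H_1 = 0.
  H_2: rank ker ∂_2 − rank ∂_3 = (6 − 5) − 0 = 1, and there is no ∂_3, so H_2 = Z.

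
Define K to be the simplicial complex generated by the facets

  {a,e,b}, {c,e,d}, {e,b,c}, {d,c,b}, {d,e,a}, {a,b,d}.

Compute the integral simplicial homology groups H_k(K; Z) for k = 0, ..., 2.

H_0 = Z,  H_1 = 0,  H_2 = Z.

Order the vertices as a < b < c < d < e. Listing each simplex with vertices in this order, K has dimension 2 with simplices:

  0-simplices (5): a, b, c, d, e
  1-simplices (9): ab, ad, ae, bc, bd, be, cd, ce, de
  2-simplices (6): abd, abe, ade, bcd, bce, cde

so the chain groups are C_0 ≅ Z^5, C_1 ≅ Z^9, C_2 ≅ Z^6.

The boundary map ∂_1: C_1 → C_0 maps an edge to its endpoints' difference, ∂[p,q] = q − p. For instance
  ∂ce = e − c.
As a 5×9 matrix over Z this has rank 4, with invariant factors (1,1,1,1).

∂_2: C_2 → C_1 sends each 2-simplex [p,q,r] to [q,r] − [p,r] + [p,q]. For instance
  ∂abe = be − ae + ab,
  ∂ade = de − ae + ad.
This gives a 9×6 integer matrix of rank 5; reducing to Smith normal form yields diagonal entries (1,1,1,1,1).

Now H_k = ker ∂_k / im ∂_{k+1}, so:

  H_0: rank C_0 − rank ∂_1 = 5 − 4 = 1, and the invariant factors of ∂_1 are all 1, so H_0 = Z.
  H_1: rank ker ∂_1 − rank ∂_2 = (9 − 4) − 5 = 0, and the invariant factors of ∂_2 are all 1, so H_1 = 0.
  H_2: rank ker ∂_2 − rank ∂_3 = (6 − 5) − 0 = 1, and there is no ∂_3, so H_2 = Z.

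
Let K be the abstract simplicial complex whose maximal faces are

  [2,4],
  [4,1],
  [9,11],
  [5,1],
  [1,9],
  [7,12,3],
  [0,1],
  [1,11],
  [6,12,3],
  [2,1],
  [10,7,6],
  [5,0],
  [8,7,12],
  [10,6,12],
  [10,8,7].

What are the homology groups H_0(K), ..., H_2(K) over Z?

We work with the vertex ordering 0 < 1 < 2 < 3 < 4 < 5 < 6 < 7 < 8 < 9 < 10 < 11 < 12. The simplices of K, each written with vertices in increasing order, are:

  0-simplices (13): [0], [1], [2], [3], [4], [5], [6], [7], [8], [9], [10], [11], [12]
  1-simplices (21): [0,1], [0,5], [1,2], [1,4], [1,5], [1,9], [1,11], [2,4], [3,6], [3,7], [3,12], [6,7], [6,10], [6,12], [7,8], [7,10], [7,12], [8,10], [8,12], [9,11], [10,12]
  2-simplices (6): [3,6,12], [3,7,12], [6,7,10], [6,10,12], [7,8,10], [7,8,12]

giving chain groups C_0 ≅ Z^13, C_1 ≅ Z^21, C_2 ≅ Z^6.

The boundary map ∂_1: C_1 → C_0 maps an edge to its endpoints' difference, ∂[p,q] = q − p. For instance
  ∂[1,2] = [2] − [1].
The resulting 13×21 matrix has rank 11, and its Smith normal form has invariant factors (1,1,1,1,1,1,1,1,1,1,1).

∂_2: C_2 → C_1 maps a triangle to the signed sum of its edges. For instance
  ∂[7,8,10] = [8,10] − [7,10] + [7,8],
  ∂[6,10,12] = [10,12] − [6,12] + [6,10].
This gives a 21×6 integer matrix of rank 6; reducing to Smith normal form yields diagonal entries (1,1,1,1,1,1).

Reading off H_k = ker ∂_k / im ∂_{k+1}:

  H_0: rank C_0 − rank ∂_1 = 13 − 11 = 2, and the invariant factors of ∂_1 are all 1, so H_0 ≅ Z^2.
  H_1: rank ker ∂_1 − rank ∂_2 = (21 − 11) − 6 = 4, and the invariant factors of ∂_2 are all 1, so H_1 ≅ Z^4.
  H_2: rank ker ∂_2 − rank ∂_3 = (6 − 6) − 0 = 0, and there is no ∂_3, so H_2 ≅ 0.

As a check, the Euler characteristic is 13 − 21 + 6 = -2, which agrees with 2 − 4 + 0 = -2.

H_0 = Z^2,  H_1 = Z^4,  H_2 = 0.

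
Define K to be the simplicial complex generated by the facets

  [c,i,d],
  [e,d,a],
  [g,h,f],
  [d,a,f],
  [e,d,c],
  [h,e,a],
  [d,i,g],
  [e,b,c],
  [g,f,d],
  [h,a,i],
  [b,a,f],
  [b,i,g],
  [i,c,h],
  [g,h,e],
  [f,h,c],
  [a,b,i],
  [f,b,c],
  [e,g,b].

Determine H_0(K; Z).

H_0 = Z.

We work with the vertex ordering a < b < c < d < e < f < g < h < i. The simplices of K, each written with vertices in increasing order, are:

  0-simplices (9): a, b, c, d, e, f, g, h, i
  1-simplices (27): ab, ad, ae, af, ah, ai, bc, be, bf, bg, bi, cd, ce, cf, ch, ci, de, df, dg, di, eg, eh, fg, fh, gh, gi, hi
  2-simplices (18): abf, abi, ade, adf, aeh, ahi, bce, bcf, beg, bgi, cde, cdi, cfh, chi, dfg, dgi, egh, fgh

so the chain groups are C_0 ≅ Z^9, C_1 ≅ Z^27, C_2 ≅ Z^18.

The boundary map ∂_1: C_1 → C_0 maps an edge to its endpoints' difference, ∂[p,q] = q − p.
As a 9×27 matrix over Z this has rank 8, with invariant factors (1,1,1,1,1,1,1,1).

∂_2: C_2 → C_1 sends each 2-simplex [p,q,r] to [q,r] − [p,r] + [p,q]. For instance
  ∂bgi = gi − bi + bg,
  ∂aeh = eh − ah + ae.
The 27×18 boundary matrix has rank 17 and Smith normal form diag(1,1,1,1,1,1,1,1,1,1,1,1,1,1,1,1,1).

Now H_k = ker ∂_k / im ∂_{k+1}, so:

  H_0: rank C_0 − rank ∂_1 = 9 − 8 = 1, and the invariant factors of ∂_1 are all 1, so H_0 = Z.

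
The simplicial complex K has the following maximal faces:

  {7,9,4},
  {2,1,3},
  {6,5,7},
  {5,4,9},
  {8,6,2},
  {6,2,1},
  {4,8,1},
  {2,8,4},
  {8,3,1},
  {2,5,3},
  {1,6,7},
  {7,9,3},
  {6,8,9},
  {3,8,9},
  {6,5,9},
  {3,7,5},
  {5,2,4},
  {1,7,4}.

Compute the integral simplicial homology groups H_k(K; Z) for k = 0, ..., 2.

Fix the vertex order 1 < 2 < 3 < 4 < 5 < 6 < 7 < 8 < 9 and write every simplex with vertices in increasing order. Then dim K = 2 and the simplices of K are:

  0-simplices (9): [1], [2], [3], [4], [5], [6], [7], [8], [9]
  1-simplices (27): (27 of them)
  2-simplices (18): [1,2,3], [1,2,6], [1,3,8], [1,4,7], [1,4,8], [1,6,7], [2,3,5], [2,4,5], [2,4,8], [2,6,8], [3,5,7], [3,7,9], [3,8,9], [4,5,9], [4,7,9], [5,6,7], [5,6,9], [6,8,9]

so the chain groups are C_0 ≅ Z^9, C_1 ≅ Z^27, C_2 ≅ Z^18.

Boundary ∂_1: C_1 → C_0 is given by ∂[p,q] = [q] − [p]. For instance
  ∂[3,8] = [8] − [3].
The 9×27 boundary matrix has rank 8 and Smith normal form diag(1,1,1,1,1,1,1,1).

The boundary map ∂_2: C_2 → C_1 sends each 2-simplex [p,q,r] to [q,r] − [p,r] + [p,q]. For instance
  ∂[3,5,7] = [5,7] − [3,7] + [3,5],
  ∂[1,4,8] = [4,8] − [1,8] + [1,4].
The 27×18 boundary matrix has rank 18 and Smith normal form diag(1,1,1,1,1,1,1,1,1,1,1,1,1,1,1,1,1,2).

Reading off H_k = ker ∂_k / im ∂_{k+1}:

  H_0: rank C_0 − rank ∂_1 = 9 − 8 = 1, and the invariant factors of ∂_1 are all 1, so H_0 ≅ Z.
  H_1: rank ker ∂_1 − rank ∂_2 = (27 − 8) − 18 = 1, and ∂_2 has invariant factor 2 > 1, so H_1 ≅ Z ⊕ Z/2.
  H_2: rank ker ∂_2 − rank ∂_3 = (18 − 18) − 0 = 0, and there is no ∂_3, so H_2 ≅ 0.

H_0 ≅ Z,  H_1 ≅ Z ⊕ Z/2,  H_2 = 0.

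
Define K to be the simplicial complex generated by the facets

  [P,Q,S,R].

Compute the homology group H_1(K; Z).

Fix the vertex order P < Q < R < S and write every simplex with vertices in increasing order. Then dim K = 3 and the simplices of K are:

  0-simplices (4): P, Q, R, S
  1-simplices (6): PQ, PR, PS, QR, QS, RS
  2-simplices (4): PQR, PQS, PRS, QRS
  3-simplices (1): PQRS

Hence C_0 ≅ Z^4, C_1 ≅ Z^6, C_2 ≅ Z^4, C_3 ≅ Z^1.

Boundary ∂_1: C_1 → C_0 sends each edge [p,q] (with p < q) to q − p. For instance
  ∂PR = R − P.
The 4×6 boundary matrix has rank 3 and Smith normal form diag(1,1,1).

The boundary map ∂_2: C_2 → C_1 acts by ∂[p,q,r] = [q,r] − [p,r] + [p,q]. For instance
  ∂PRS = RS − PS + PR,
  ∂PQR = QR − PR + PQ.
The resulting 6×4 matrix has rank 3, and its Smith normal form has invariant factors (1,1,1).

The boundary map ∂_3: C_3 → C_2 sends each 3-simplex σ to the alternating sum Σ_i (−1)^i (σ with its i-th vertex removed). For instance
  ∂PQRS = QRS − PRS + PQS − PQR.
The 4×1 boundary matrix has rank 1 and Smith normal form diag(1).

Computing H_k = (kernel of ∂_k) / (image of ∂_{k+1}):

  H_1: rank ker ∂_1 − rank ∂_2 = (6 − 3) − 3 = 0, and the invariant factors of ∂_2 are all 1, so H_1 = 0.

H_1 = 0.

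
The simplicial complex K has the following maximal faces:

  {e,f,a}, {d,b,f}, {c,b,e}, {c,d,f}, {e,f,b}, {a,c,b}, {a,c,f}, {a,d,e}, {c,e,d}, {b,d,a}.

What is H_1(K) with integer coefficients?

H_1 = Z/2.

K has 6 vertices, 15 edges, 10 triangles.
rank ∂_1 = 5, rank ∂_2 = 10 ⇒ b_1 = 15 − 5 − 10 = 0; ∂_2 has invariant factor(s) [2] giving torsion. So H_1 ≅ Z/2.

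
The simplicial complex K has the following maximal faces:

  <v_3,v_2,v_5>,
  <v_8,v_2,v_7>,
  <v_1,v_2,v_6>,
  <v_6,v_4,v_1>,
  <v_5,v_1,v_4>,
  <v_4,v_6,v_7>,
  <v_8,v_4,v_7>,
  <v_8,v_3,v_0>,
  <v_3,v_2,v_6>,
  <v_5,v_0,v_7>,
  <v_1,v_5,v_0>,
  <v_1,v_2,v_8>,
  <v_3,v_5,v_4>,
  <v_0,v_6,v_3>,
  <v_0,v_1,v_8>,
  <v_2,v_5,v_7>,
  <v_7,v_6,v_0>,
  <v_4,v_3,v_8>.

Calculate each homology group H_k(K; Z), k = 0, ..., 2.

H_0 ≅ Z,  H_1 ≅ Z^2,  H_2 ≅ Z.

Fix the vertex order v_0 < v_1 < v_2 < v_3 < v_4 < v_5 < v_6 < v_7 < v_8 and write every simplex with vertices in increasing order. Then dim K = 2 and the simplices of K are:

  0-simplices (9): [v_0], [v_1], [v_2], [v_3], [v_4], [v_5], [v_6], [v_7], [v_8]
  1-simplices (27): (27 of them)
  2-simplices (18): (18 of them)

giving chain groups C_0 ≅ Z^9, C_1 ≅ Z^27, C_2 ≅ Z^18.

∂_1: C_1 → C_0 maps an edge to its endpoints' difference, ∂[p,q] = q − p. For instance
  ∂[v_1,v_8] = [v_8] − [v_1].
This gives a 9×27 integer matrix of rank 8; reducing to Smith normal form yields diagonal entries (1,1,1,1,1,1,1,1).

∂_2: C_2 → C_1 sends each 2-simplex [p,q,r] to [q,r] − [p,r] + [p,q]. For instance
  ∂[v_0,v_5,v_7] = [v_5,v_7] − [v_0,v_7] + [v_0,v_5],
  ∂[v_0,v_1,v_8] = [v_1,v_8] − [v_0,v_8] + [v_0,v_1].
As a 27×18 matrix over Z this has rank 17, with invariant factors (1,1,1,1,1,1,1,1,1,1,1,1,1,1,1,1,1).

Now H_k = ker ∂_k / im ∂_{k+1}, so:

  H_0: rank C_0 − rank ∂_1 = 9 − 8 = 1, and the invariant factors of ∂_1 are all 1, so H_0 = Z.
  H_1: rank ker ∂_1 − rank ∂_2 = (27 − 8) − 17 = 2, and the invariant factors of ∂_2 are all 1, so H_1 = Z^2.
  H_2: rank ker ∂_2 − rank ∂_3 = (18 − 17) − 0 = 1, and there is no ∂_3, so H_2 = Z.

As a check, the Euler characteristic is 9 − 27 + 18 = 0, which agrees with 1 − 2 + 1 = 0.
(K is a triangulation of the torus T^2.)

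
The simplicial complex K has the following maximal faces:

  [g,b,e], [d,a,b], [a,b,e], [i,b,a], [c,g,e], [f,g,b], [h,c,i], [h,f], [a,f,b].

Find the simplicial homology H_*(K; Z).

H_0 ≅ Z,  H_1 ≅ Z^2,  H_2 = 0.

K has 9 vertices, 18 edges, 8 triangles.
rank ∂_0 = 0, rank ∂_1 = 8 ⇒ b_0 = 9 − 0 − 8 = 1; all invariant factors of ∂_1 are 1 so no torsion. So H_0 = Z.
rank ∂_1 = 8, rank ∂_2 = 8 ⇒ b_1 = 18 − 8 − 8 = 2; all invariant factors of ∂_2 are 1 so no torsion. So H_1 = Z^2.
rank ∂_2 = 8, rank ∂_3 = 0 ⇒ b_2 = 8 − 8 − 0 = 0. So H_2 = 0.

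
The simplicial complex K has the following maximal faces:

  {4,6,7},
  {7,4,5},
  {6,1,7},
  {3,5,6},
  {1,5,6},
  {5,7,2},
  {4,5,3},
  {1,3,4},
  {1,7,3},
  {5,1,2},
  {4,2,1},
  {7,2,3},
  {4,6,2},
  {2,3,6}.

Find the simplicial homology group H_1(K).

H_1 ≅ Z^2.

Order the vertices as 1 < 2 < 3 < 4 < 5 < 6 < 7. Listing each simplex with vertices in this order, K has dimension 2 with simplices:

  0-simplices (7): [1], [2], [3], [4], [5], [6], [7]
  1-simplices (21): [1,2], [1,3], [1,4], [1,5], [1,6], [1,7], [2,3], [2,4], [2,5], [2,6], [2,7], [3,4], [3,5], [3,6], [3,7], [4,5], [4,6], [4,7], [5,6], [5,7], [6,7]
  2-simplices (14): [1,2,4], [1,2,5], [1,3,4], [1,3,7], [1,5,6], [1,6,7], [2,3,6], [2,3,7], [2,4,6], [2,5,7], [3,4,5], [3,5,6], [4,5,7], [4,6,7]

Hence C_0 ≅ Z^7, C_1 ≅ Z^21, C_2 ≅ Z^14.

Boundary ∂_1: C_1 → C_0 sends each edge [p,q] (with p < q) to q − p. For instance
  ∂[5,6] = [6] − [5].
As a 7×21 matrix over Z this has rank 6, with invariant factors (1,1,1,1,1,1).

∂_2: C_2 → C_1 sends each 2-simplex [p,q,r] to [q,r] − [p,r] + [p,q]. For instance
  ∂[2,5,7] = [5,7] − [2,7] + [2,5],
  ∂[4,5,7] = [5,7] − [4,7] + [4,5].
This gives a 21×14 integer matrix of rank 13; reducing to Smith normal form yields diagonal entries (1,1,1,1,1,1,1,1,1,1,1,1,1).

Computing H_k = (kernel of ∂_k) / (image of ∂_{k+1}):

  H_1: rank ker ∂_1 − rank ∂_2 = (21 − 6) − 13 = 2, and the invariant factors of ∂_2 are all 1, so H_1 = Z^2.

(K is a triangulation of the torus T^2.)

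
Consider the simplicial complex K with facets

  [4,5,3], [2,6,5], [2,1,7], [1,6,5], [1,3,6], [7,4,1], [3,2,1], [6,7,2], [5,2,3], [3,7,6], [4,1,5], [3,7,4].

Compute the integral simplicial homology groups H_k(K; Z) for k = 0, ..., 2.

Fix the vertex order 1 < 2 < 3 < 4 < 5 < 6 < 7 and write every simplex with vertices in increasing order. Then dim K = 2 and the simplices of K are:

  0-simplices (7): [1], [2], [3], [4], [5], [6], [7]
  1-simplices (18): [1,2], [1,3], [1,4], [1,5], [1,6], [1,7], [2,3], [2,5], [2,6], [2,7], [3,4], [3,5], [3,6], [3,7], [4,5], [4,7], [5,6], [6,7]
  2-simplices (12): [1,2,3], [1,2,7], [1,3,6], [1,4,5], [1,4,7], [1,5,6], [2,3,5], [2,5,6], [2,6,7], [3,4,5], [3,4,7], [3,6,7]

giving chain groups C_0 ≅ Z^7, C_1 ≅ Z^18, C_2 ≅ Z^12.

∂_1: C_1 → C_0 is given by ∂[p,q] = [q] − [p].
As a 7×18 matrix over Z this has rank 6, with invariant factors (1,1,1,1,1,1).

Boundary ∂_2: C_2 → C_1 maps a triangle to the signed sum of its edges. For instance
  ∂[2,3,5] = [3,5] − [2,5] + [2,3],
  ∂[3,6,7] = [6,7] − [3,7] + [3,6].
As a 18×12 matrix over Z this has rank 12, with invariant factors (1,1,1,1,1,1,1,1,1,1,1,2).

Now H_k = ker ∂_k / im ∂_{k+1}, so:

  H_0: rank C_0 − rank ∂_1 = 7 − 6 = 1, and the invariant factors of ∂_1 are all 1, so H_0 = Z.
  H_1: rank ker ∂_1 − rank ∂_2 = (18 − 6) − 12 = 0, and ∂_2 has invariant factor 2 > 1, so H_1 = Z/2Z.
  H_2: rank ker ∂_2 − rank ∂_3 = (12 − 12) − 0 = 0, and there is no ∂_3, so H_2 = 0.

H_0 ≅ Z,  H_1 ≅ Z/2Z,  H_2 = 0.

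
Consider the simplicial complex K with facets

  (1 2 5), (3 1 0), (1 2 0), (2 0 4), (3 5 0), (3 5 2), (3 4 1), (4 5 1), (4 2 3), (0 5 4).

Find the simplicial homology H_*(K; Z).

H_0 ≅ Z,  H_1 ≅ Z/2,  H_2 = 0.

We work with the vertex ordering 0 < 1 < 2 < 3 < 4 < 5. The simplices of K, each written with vertices in increasing order, are:

  0-simplices (6): [0], [1], [2], [3], [4], [5]
  1-simplices (15): [0,1], [0,2], [0,3], [0,4], [0,5], [1,2], [1,3], [1,4], [1,5], [2,3], [2,4], [2,5], [3,4], [3,5], [4,5]
  2-simplices (10): [0,1,2], [0,1,3], [0,2,4], [0,3,5], [0,4,5], [1,2,5], [1,3,4], [1,4,5], [2,3,4], [2,3,5]

Hence C_0 ≅ Z^6, C_1 ≅ Z^15, C_2 ≅ Z^10.

∂_1: C_1 → C_0 sends each edge [p,q] (with p < q) to q − p.
The 6×15 boundary matrix has rank 5 and Smith normal form diag(1,1,1,1,1).

Boundary ∂_2: C_2 → C_1 maps a triangle to the signed sum of its edges. For instance
  ∂[1,2,5] = [2,5] − [1,5] + [1,2],
  ∂[0,2,4] = [2,4] − [0,4] + [0,2].
This gives a 15×10 integer matrix of rank 10; reducing to Smith normal form yields diagonal entries (1,1,1,1,1,1,1,1,1,2).

From H_k ≅ ker(∂_k) / im(∂_{k+1}) we obtain:

  H_0: rank C_0 − rank ∂_1 = 6 − 5 = 1, and the invariant factors of ∂_1 are all 1, so H_0 ≅ Z.
  H_1: rank ker ∂_1 − rank ∂_2 = (15 − 5) − 10 = 0, and ∂_2 has invariant factor 2 > 1, so H_1 ≅ Z/2.
  H_2: rank ker ∂_2 − rank ∂_3 = (10 − 10) − 0 = 0, and there is no ∂_3, so H_2 ≅ 0.

(K is a triangulation of the real projective plane RP^2.)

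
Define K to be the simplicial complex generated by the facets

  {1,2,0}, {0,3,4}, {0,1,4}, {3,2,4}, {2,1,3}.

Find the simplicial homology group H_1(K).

Fix the vertex order 0 < 1 < 2 < 3 < 4 and write every simplex with vertices in increasing order. Then dim K = 2 and the simplices of K are:

  0-simplices (5): [0], [1], [2], [3], [4]
  1-simplices (10): [0,1], [0,2], [0,3], [0,4], [1,2], [1,3], [1,4], [2,3], [2,4], [3,4]
  2-simplices (5): [0,1,2], [0,1,4], [0,3,4], [1,2,3], [2,3,4]

Hence C_0 ≅ Z^5, C_1 ≅ Z^10, C_2 ≅ Z^5.

Boundary ∂_1: C_1 → C_0 is given by ∂[p,q] = [q] − [p].
This gives a 5×10 integer matrix of rank 4; reducing to Smith normal form yields diagonal entries (1,1,1,1).

The boundary map ∂_2: C_2 → C_1 acts by ∂[p,q,r] = [q,r] − [p,r] + [p,q]. For instance
  ∂[0,1,2] = [1,2] − [0,2] + [0,1],
  ∂[0,1,4] = [1,4] − [0,4] + [0,1].
The 10×5 boundary matrix has rank 5 and Smith normal form diag(1,1,1,1,1).

Now H_k = ker ∂_k / im ∂_{k+1}, so:

  H_1: rank ker ∂_1 − rank ∂_2 = (10 − 4) − 5 = 1, and the invariant factors of ∂_2 are all 1, so H_1 = Z.

(K is a triangulation of the Möbius band.)

H_1 = Z.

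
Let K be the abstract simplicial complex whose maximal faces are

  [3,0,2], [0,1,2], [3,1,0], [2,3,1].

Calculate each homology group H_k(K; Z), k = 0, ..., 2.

Fix the vertex order 0 < 1 < 2 < 3 and write every simplex with vertices in increasing order. Then dim K = 2 and the simplices of K are:

  0-simplices (4): [0], [1], [2], [3]
  1-simplices (6): [0,1], [0,2], [0,3], [1,2], [1,3], [2,3]
  2-simplices (4): [0,1,2], [0,1,3], [0,2,3], [1,2,3]

so the chain groups are C_0 ≅ Z^4, C_1 ≅ Z^6, C_2 ≅ Z^4.

The boundary map ∂_1: C_1 → C_0 maps an edge to its endpoints' difference, ∂[p,q] = q − p.
As a 4×6 matrix over Z this has rank 3, with invariant factors (1,1,1).

Boundary ∂_2: C_2 → C_1 sends each 2-simplex [p,q,r] to [q,r] − [p,r] + [p,q]. For instance
  ∂[0,2,3] = [2,3] − [0,3] + [0,2],
  ∂[0,1,3] = [1,3] − [0,3] + [0,1].
This gives a 6×4 integer matrix of rank 3; reducing to Smith normal form yields diagonal entries (1,1,1).

Computing H_k = (kernel of ∂_k) / (image of ∂_{k+1}):

  H_0: rank C_0 − rank ∂_1 = 4 − 3 = 1, and the invariant factors of ∂_1 are all 1, so H_0 = Z.
  H_1: rank ker ∂_1 − rank ∂_2 = (6 − 3) − 3 = 0, and the invariant factors of ∂_2 are all 1, so H_1 = 0.
  H_2: rank ker ∂_2 − rank ∂_3 = (4 − 3) − 0 = 1, and there is no ∂_3, so H_2 = Z.

(K is a triangulation of the 2-sphere S^2.)

H_0 ≅ Z,  H_1 = 0,  H_2 ≅ Z.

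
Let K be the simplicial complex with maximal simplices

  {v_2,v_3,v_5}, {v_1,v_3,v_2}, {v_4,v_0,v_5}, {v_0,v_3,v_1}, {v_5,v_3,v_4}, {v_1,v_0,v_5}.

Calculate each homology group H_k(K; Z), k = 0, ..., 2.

Take the total order v_0 < v_1 < v_2 < v_3 < v_4 < v_5 on the vertex set. Then K (dimension 2) consists of the simplices:

  0-simplices (6): [v_0], [v_1], [v_2], [v_3], [v_4], [v_5]
  1-simplices (12): [v_0,v_1], [v_0,v_3], [v_0,v_4], [v_0,v_5], [v_1,v_2], [v_1,v_3], [v_1,v_5], [v_2,v_3], [v_2,v_5], [v_3,v_4], [v_3,v_5], [v_4,v_5]
  2-simplices (6): [v_0,v_1,v_3], [v_0,v_1,v_5], [v_0,v_4,v_5], [v_1,v_2,v_3], [v_2,v_3,v_5], [v_3,v_4,v_5]

Hence C_0 ≅ Z^6, C_1 ≅ Z^12, C_2 ≅ Z^6.

The boundary map ∂_1: C_1 → C_0 sends each edge [p,q] (with p < q) to q − p. For instance
  ∂[v_1,v_5] = [v_5] − [v_1].
This gives a 6×12 integer matrix of rank 5; reducing to Smith normal form yields diagonal entries (1,1,1,1,1).

∂_2: C_2 → C_1 sends each 2-simplex [p,q,r] to [q,r] − [p,r] + [p,q]. For instance
  ∂[v_1,v_2,v_3] = [v_2,v_3] − [v_1,v_3] + [v_1,v_2],
  ∂[v_2,v_3,v_5] = [v_3,v_5] − [v_2,v_5] + [v_2,v_3].
The 12×6 boundary matrix has rank 6 and Smith normal form diag(1,1,1,1,1,1).

Computing H_k = (kernel of ∂_k) / (image of ∂_{k+1}):

  H_0: rank C_0 − rank ∂_1 = 6 − 5 = 1, and the invariant factors of ∂_1 are all 1, so H_0 = Z.
  H_1: rank ker ∂_1 − rank ∂_2 = (12 − 5) − 6 = 1, and the invariant factors of ∂_2 are all 1, so H_1 = Z.
  H_2: rank ker ∂_2 − rank ∂_3 = (6 − 6) − 0 = 0, and there is no ∂_3, so H_2 = 0.

H_0 = Z,  H_1 = Z,  H_2 = 0.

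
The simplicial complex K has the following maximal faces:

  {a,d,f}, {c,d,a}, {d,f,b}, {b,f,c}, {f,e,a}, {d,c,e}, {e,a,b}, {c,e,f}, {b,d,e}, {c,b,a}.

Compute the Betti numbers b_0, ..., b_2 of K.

b_0 = 1, b_1 = 0, b_2 = 0.

We work with the vertex ordering a < b < c < d < e < f. The simplices of K, each written with vertices in increasing order, are:

  0-simplices (6): a, b, c, d, e, f
  1-simplices (15): ab, ac, ad, ae, af, bc, bd, be, bf, cd, ce, cf, de, df, ef
  2-simplices (10): abc, abe, acd, adf, aef, bcf, bde, bdf, cde, cef

so the chain groups are C_0 ≅ Z^6, C_1 ≅ Z^15, C_2 ≅ Z^10.

Boundary ∂_1: C_1 → C_0 maps an edge to its endpoints' difference, ∂[p,q] = q − p. For instance
  ∂ce = e − c.
The resulting 6×15 matrix has rank 5, and its Smith normal form has invariant factors (1,1,1,1,1).

∂_2: C_2 → C_1 maps a triangle to the signed sum of its edges. For instance
  ∂adf = df − af + ad,
  ∂bdf = df − bf + bd.
This gives a 15×10 integer matrix of rank 10; reducing to Smith normal form yields diagonal entries (1,1,1,1,1,1,1,1,1,2).

Computing H_k = (kernel of ∂_k) / (image of ∂_{k+1}):

  H_0: rank C_0 − rank ∂_1 = 6 − 5 = 1, and the invariant factors of ∂_1 are all 1, so H_0 ≅ Z.
  H_1: rank ker ∂_1 − rank ∂_2 = (15 − 5) − 10 = 0, and ∂_2 has invariant factor 2 > 1, so H_1 ≅ Z/2.
  H_2: rank ker ∂_2 − rank ∂_3 = (10 − 10) − 0 = 0, and there is no ∂_3, so H_2 ≅ 0.

Hence the Betti numbers are b_0 = 1, b_1 = 0, b_2 = 0.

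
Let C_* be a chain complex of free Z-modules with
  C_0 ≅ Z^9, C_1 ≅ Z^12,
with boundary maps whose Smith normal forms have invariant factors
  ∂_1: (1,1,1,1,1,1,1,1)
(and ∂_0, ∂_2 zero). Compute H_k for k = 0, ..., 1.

H_0: b_0 = 9 − 0 − 8 = 1; torsion from ∂_1 factors > 1: none. So H_0 = Z.
H_1: b_1 = 12 − 8 − 0 = 4; torsion from ∂_2 factors > 1: none. So H_1 = Z^4.

H_0 = Z,  H_1 = Z^4.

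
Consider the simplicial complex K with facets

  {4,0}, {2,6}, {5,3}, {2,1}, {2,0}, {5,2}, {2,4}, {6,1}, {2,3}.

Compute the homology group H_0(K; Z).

Take the total order 0 < 1 < 2 < 3 < 4 < 5 < 6 on the vertex set. Then K (dimension 1) consists of the simplices:

  0-simplices (7): [0], [1], [2], [3], [4], [5], [6]
  1-simplices (9): [0,2], [0,4], [1,2], [1,6], [2,3], [2,4], [2,5], [2,6], [3,5]

so the chain groups are C_0 ≅ Z^7, C_1 ≅ Z^9.

∂_1: C_1 → C_0 maps an edge to its endpoints' difference, ∂[p,q] = q − p.
The resulting 7×9 matrix has rank 6, and its Smith normal form has invariant factors (1,1,1,1,1,1).

Reading off H_k = ker ∂_k / im ∂_{k+1}:

  H_0: rank C_0 − rank ∂_1 = 7 − 6 = 1, and the invariant factors of ∂_1 are all 1, so H_0 ≅ Z.

(K is a triangulation of a wedge of 3 circles.)

H_0 ≅ Z.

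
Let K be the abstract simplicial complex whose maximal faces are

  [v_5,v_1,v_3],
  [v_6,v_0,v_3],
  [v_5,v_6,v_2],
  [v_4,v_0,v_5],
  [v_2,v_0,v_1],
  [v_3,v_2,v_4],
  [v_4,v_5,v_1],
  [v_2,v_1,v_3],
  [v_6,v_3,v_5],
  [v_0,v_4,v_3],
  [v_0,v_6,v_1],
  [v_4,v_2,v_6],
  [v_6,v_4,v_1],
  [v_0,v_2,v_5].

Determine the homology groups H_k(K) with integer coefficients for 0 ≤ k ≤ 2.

H_0 ≅ Z,  H_1 ≅ Z^2,  H_2 ≅ Z.

Order the vertices as v_0 < v_1 < v_2 < v_3 < v_4 < v_5 < v_6. Listing each simplex with vertices in this order, K has dimension 2 with simplices:

  0-simplices (7): [v_0], [v_1], [v_2], [v_3], [v_4], [v_5], [v_6]
  1-simplices (21): (21 of them)
  2-simplices (14): (14 of them)

Hence C_0 ≅ Z^7, C_1 ≅ Z^21, C_2 ≅ Z^14.

Boundary ∂_1: C_1 → C_0 maps an edge to its endpoints' difference, ∂[p,q] = q − p. For instance
  ∂[v_4,v_5] = [v_5] − [v_4].
As a 7×21 matrix over Z this has rank 6, with invariant factors (1,1,1,1,1,1).

∂_2: C_2 → C_1 sends each 2-simplex [p,q,r] to [q,r] − [p,r] + [p,q]. For instance
  ∂[v_0,v_1,v_6] = [v_1,v_6] − [v_0,v_6] + [v_0,v_1],
  ∂[v_0,v_1,v_2] = [v_1,v_2] − [v_0,v_2] + [v_0,v_1].
As a 21×14 matrix over Z this has rank 13, with invariant factors (1,1,1,1,1,1,1,1,1,1,1,1,1).

From H_k ≅ ker(∂_k) / im(∂_{k+1}) we obtain:

  H_0: rank C_0 − rank ∂_1 = 7 − 6 = 1, and the invariant factors of ∂_1 are all 1, so H_0 ≅ Z.
  H_1: rank ker ∂_1 − rank ∂_2 = (21 − 6) − 13 = 2, and the invariant factors of ∂_2 are all 1, so H_1 ≅ Z^2.
  H_2: rank ker ∂_2 − rank ∂_3 = (14 − 13) − 0 = 1, and there is no ∂_3, so H_2 ≅ Z.

(K is a triangulation of the torus T^2.)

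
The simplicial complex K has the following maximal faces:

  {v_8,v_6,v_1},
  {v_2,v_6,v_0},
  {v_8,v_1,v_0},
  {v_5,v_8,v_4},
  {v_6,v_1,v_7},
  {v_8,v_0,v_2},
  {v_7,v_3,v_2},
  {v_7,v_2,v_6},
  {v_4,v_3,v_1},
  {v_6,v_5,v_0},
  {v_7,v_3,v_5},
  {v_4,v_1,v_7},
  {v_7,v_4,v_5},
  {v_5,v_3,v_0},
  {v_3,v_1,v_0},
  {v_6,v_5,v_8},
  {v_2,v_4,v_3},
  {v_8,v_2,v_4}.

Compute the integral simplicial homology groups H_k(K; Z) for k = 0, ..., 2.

Fix the vertex order v_0 < v_1 < v_2 < v_3 < v_4 < v_5 < v_6 < v_7 < v_8 and write every simplex with vertices in increasing order. Then dim K = 2 and the simplices of K are:

  0-simplices (9): [v_0], [v_1], [v_2], [v_3], [v_4], [v_5], [v_6], [v_7], [v_8]
  1-simplices (27): (27 of them)
  2-simplices (18): (18 of them)

giving chain groups C_0 ≅ Z^9, C_1 ≅ Z^27, C_2 ≅ Z^18.

∂_1: C_1 → C_0 is given by ∂[p,q] = [q] − [p]. For instance
  ∂[v_6,v_8] = [v_8] − [v_6].
This gives a 9×27 integer matrix of rank 8; reducing to Smith normal form yields diagonal entries (1,1,1,1,1,1,1,1).

Boundary ∂_2: C_2 → C_1 acts by ∂[p,q,r] = [q,r] − [p,r] + [p,q]. For instance
  ∂[v_1,v_4,v_7] = [v_4,v_7] − [v_1,v_7] + [v_1,v_4],
  ∂[v_1,v_6,v_8] = [v_6,v_8] − [v_1,v_8] + [v_1,v_6].
This gives a 27×18 integer matrix of rank 18; reducing to Smith normal form yields diagonal entries (1,1,1,1,1,1,1,1,1,1,1,1,1,1,1,1,1,2).

Reading off H_k = ker ∂_k / im ∂_{k+1}:

  H_0: rank C_0 − rank ∂_1 = 9 − 8 = 1, and the invariant factors of ∂_1 are all 1, so H_0 = Z.
  H_1: rank ker ∂_1 − rank ∂_2 = (27 − 8) − 18 = 1, and ∂_2 has invariant factor 2 > 1, so H_1 = Z ⊕ Z/2Z.
  H_2: rank ker ∂_2 − rank ∂_3 = (18 − 18) − 0 = 0, and there is no ∂_3, so H_2 = 0.

As a check, the Euler characteristic is 9 − 27 + 18 = 0, which agrees with 1 − 1 + 0 = 0.
(K is a triangulation of the Klein bottle.)

H_0 = Z,  H_1 = Z ⊕ Z/2Z,  H_2 = 0.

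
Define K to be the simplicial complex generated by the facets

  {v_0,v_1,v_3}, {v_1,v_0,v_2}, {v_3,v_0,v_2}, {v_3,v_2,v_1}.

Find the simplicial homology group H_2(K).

Take the total order v_0 < v_1 < v_2 < v_3 on the vertex set. Then K (dimension 2) consists of the simplices:

  0-simplices (4): [v_0], [v_1], [v_2], [v_3]
  1-simplices (6): [v_0,v_1], [v_0,v_2], [v_0,v_3], [v_1,v_2], [v_1,v_3], [v_2,v_3]
  2-simplices (4): [v_0,v_1,v_2], [v_0,v_1,v_3], [v_0,v_2,v_3], [v_1,v_2,v_3]

Hence C_0 ≅ Z^4, C_1 ≅ Z^6, C_2 ≅ Z^4.

∂_1: C_1 → C_0 is given by ∂[p,q] = [q] − [p].
The resulting 4×6 matrix has rank 3, and its Smith normal form has invariant factors (1,1,1).

∂_2: C_2 → C_1 sends each 2-simplex [p,q,r] to [q,r] − [p,r] + [p,q]. For instance
  ∂[v_0,v_1,v_3] = [v_1,v_3] − [v_0,v_3] + [v_0,v_1],
  ∂[v_0,v_2,v_3] = [v_2,v_3] − [v_0,v_3] + [v_0,v_2].
The resulting 6×4 matrix has rank 3, and its Smith normal form has invariant factors (1,1,1).

Computing H_k = (kernel of ∂_k) / (image of ∂_{k+1}):

  H_2: rank ker ∂_2 − rank ∂_3 = (4 − 3) − 0 = 1, and there is no ∂_3, so H_2 ≅ Z.

H_2 = Z.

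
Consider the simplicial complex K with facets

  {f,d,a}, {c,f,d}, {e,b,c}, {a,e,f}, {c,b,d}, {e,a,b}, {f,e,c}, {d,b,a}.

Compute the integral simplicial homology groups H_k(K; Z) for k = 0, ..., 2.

Fix the vertex order a < b < c < d < e < f and write every simplex with vertices in increasing order. Then dim K = 2 and the simplices of K are:

  0-simplices (6): a, b, c, d, e, f
  1-simplices (12): ab, ad, ae, af, bc, bd, be, cd, ce, cf, df, ef
  2-simplices (8): abd, abe, adf, aef, bcd, bce, cdf, cef

so the chain groups are C_0 ≅ Z^6, C_1 ≅ Z^12, C_2 ≅ Z^8.

Boundary ∂_1: C_1 → C_0 maps an edge to its endpoints' difference, ∂[p,q] = q − p.
As a 6×12 matrix over Z this has rank 5, with invariant factors (1,1,1,1,1).

Boundary ∂_2: C_2 → C_1 maps a triangle to the signed sum of its edges. For instance
  ∂cdf = df − cf + cd,
  ∂bcd = cd − bd + bc.
The 12×8 boundary matrix has rank 7 and Smith normal form diag(1,1,1,1,1,1,1).

Computing H_k = (kernel of ∂_k) / (image of ∂_{k+1}):

  H_0: rank C_0 − rank ∂_1 = 6 − 5 = 1, and the invariant factors of ∂_1 are all 1, so H_0 = Z.
  H_1: rank ker ∂_1 − rank ∂_2 = (12 − 5) − 7 = 0, and the invariant factors of ∂_2 are all 1, so H_1 = 0.
  H_2: rank ker ∂_2 − rank ∂_3 = (8 − 7) − 0 = 1, and there is no ∂_3, so H_2 = Z.

(K is a triangulation of the 2-sphere S^2.)

H_0 ≅ Z,  H_1 = 0,  H_2 ≅ Z.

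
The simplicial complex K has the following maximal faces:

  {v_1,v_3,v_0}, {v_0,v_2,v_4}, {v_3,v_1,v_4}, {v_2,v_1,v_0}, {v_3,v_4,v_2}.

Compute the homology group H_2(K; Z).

We work with the vertex ordering v_0 < v_1 < v_2 < v_3 < v_4. The simplices of K, each written with vertices in increasing order, are:

  0-simplices (5): [v_0], [v_1], [v_2], [v_3], [v_4]
  1-simplices (10): [v_0,v_1], [v_0,v_2], [v_0,v_3], [v_0,v_4], [v_1,v_2], [v_1,v_3], [v_1,v_4], [v_2,v_3], [v_2,v_4], [v_3,v_4]
  2-simplices (5): [v_0,v_1,v_2], [v_0,v_1,v_3], [v_0,v_2,v_4], [v_1,v_3,v_4], [v_2,v_3,v_4]

Hence C_0 ≅ Z^5, C_1 ≅ Z^10, C_2 ≅ Z^5.

The boundary map ∂_1: C_1 → C_0 is given by ∂[p,q] = [q] − [p]. For instance
  ∂[v_0,v_3] = [v_3] − [v_0].
This gives a 5×10 integer matrix of rank 4; reducing to Smith normal form yields diagonal entries (1,1,1,1).

The boundary map ∂_2: C_2 → C_1 maps a triangle to the signed sum of its edges. For instance
  ∂[v_0,v_1,v_2] = [v_1,v_2] − [v_0,v_2] + [v_0,v_1],
  ∂[v_1,v_3,v_4] = [v_3,v_4] − [v_1,v_4] + [v_1,v_3].
The resulting 10×5 matrix has rank 5, and its Smith normal form has invariant factors (1,1,1,1,1).

From H_k ≅ ker(∂_k) / im(∂_{k+1}) we obtain:

  H_2: rank ker ∂_2 − rank ∂_3 = (5 − 5) − 0 = 0, and there is no ∂_3, so H_2 ≅ 0.

H_2 = 0.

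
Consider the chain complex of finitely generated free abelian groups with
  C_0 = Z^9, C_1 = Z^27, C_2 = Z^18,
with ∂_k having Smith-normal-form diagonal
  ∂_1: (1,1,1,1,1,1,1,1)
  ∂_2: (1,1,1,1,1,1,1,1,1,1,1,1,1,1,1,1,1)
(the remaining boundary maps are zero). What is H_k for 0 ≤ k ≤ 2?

H_0 = Z,  H_1 = Z^2,  H_2 = Z.

H_0: b_0 = 9 − 0 − 8 = 1; torsion from ∂_1 factors > 1: none. So H_0 = Z.
H_1: b_1 = 27 − 8 − 17 = 2; torsion from ∂_2 factors > 1: none. So H_1 = Z^2.
H_2: b_2 = 18 − 17 − 0 = 1; torsion from ∂_3 factors > 1: none. So H_2 = Z.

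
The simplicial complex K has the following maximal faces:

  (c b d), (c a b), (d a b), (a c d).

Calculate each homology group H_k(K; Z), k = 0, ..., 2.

Fix the vertex order a < b < c < d and write every simplex with vertices in increasing order. Then dim K = 2 and the simplices of K are:

  0-simplices (4): a, b, c, d
  1-simplices (6): ab, ac, ad, bc, bd, cd
  2-simplices (4): abc, abd, acd, bcd

giving chain groups C_0 ≅ Z^4, C_1 ≅ Z^6, C_2 ≅ Z^4.

The boundary map ∂_1: C_1 → C_0 sends each edge [p,q] (with p < q) to q − p.
The resulting 4×6 matrix has rank 3, and its Smith normal form has invariant factors (1,1,1).

∂_2: C_2 → C_1 sends each 2-simplex [p,q,r] to [q,r] − [p,r] + [p,q]. For instance
  ∂bcd = cd − bd + bc,
  ∂abc = bc − ac + ab.
The 6×4 boundary matrix has rank 3 and Smith normal form diag(1,1,1).

From H_k ≅ ker(∂_k) / im(∂_{k+1}) we obtain:

  H_0: rank C_0 − rank ∂_1 = 4 − 3 = 1, and the invariant factors of ∂_1 are all 1, so H_0 ≅ Z.
  H_1: rank ker ∂_1 − rank ∂_2 = (6 − 3) − 3 = 0, and the invariant factors of ∂_2 are all 1, so H_1 ≅ 0.
  H_2: rank ker ∂_2 − rank ∂_3 = (4 − 3) − 0 = 1, and there is no ∂_3, so H_2 ≅ Z.

As a check, the Euler characteristic is 4 − 6 + 4 = 2, which agrees with 1 − 0 + 1 = 2.

H_0 ≅ Z,  H_1 = 0,  H_2 ≅ Z.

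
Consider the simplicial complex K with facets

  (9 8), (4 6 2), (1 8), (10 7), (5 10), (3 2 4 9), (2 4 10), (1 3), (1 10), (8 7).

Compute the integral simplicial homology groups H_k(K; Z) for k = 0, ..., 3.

Take the total order 1 < 2 < 3 < 4 < 5 < 6 < 7 < 8 < 9 < 10 on the vertex set. Then K (dimension 3) consists of the simplices:

  0-simplices (10): [1], [2], [3], [4], [5], [6], [7], [8], [9], [10]
  1-simplices (17): [1,3], [1,8], [1,10], [2,3], [2,4], [2,6], [2,9], [2,10], [3,4], [3,9], [4,6], [4,9], [4,10], [5,10], [7,8], [7,10], [8,9]
  2-simplices (6): [2,3,4], [2,3,9], [2,4,6], [2,4,9], [2,4,10], [3,4,9]
  3-simplices (1): [2,3,4,9]

Hence C_0 ≅ Z^10, C_1 ≅ Z^17, C_2 ≅ Z^6, C_3 ≅ Z^1.

∂_1: C_1 → C_0 maps an edge to its endpoints' difference, ∂[p,q] = q − p. For instance
  ∂[2,4] = [4] − [2].
The 10×17 boundary matrix has rank 9 and Smith normal form diag(1,1,1,1,1,1,1,1,1).

The boundary map ∂_2: C_2 → C_1 sends each 2-simplex [p,q,r] to [q,r] − [p,r] + [p,q]. For instance
  ∂[2,4,10] = [4,10] − [2,10] + [2,4],
  ∂[3,4,9] = [4,9] − [3,9] + [3,4].
As a 17×6 matrix over Z this has rank 5, with invariant factors (1,1,1,1,1).

The boundary map ∂_3: C_3 → C_2 sends each 3-simplex σ to the alternating sum Σ_i (−1)^i (σ with its i-th vertex removed). For instance
  ∂[2,3,4,9] = [3,4,9] − [2,4,9] + [2,3,9] − [2,3,4].
As a 6×1 matrix over Z this has rank 1, with invariant factors (1).

Computing H_k = (kernel of ∂_k) / (image of ∂_{k+1}):

  H_0: rank C_0 − rank ∂_1 = 10 − 9 = 1, and the invariant factors of ∂_1 are all 1, so H_0 ≅ Z.
  H_1: rank ker ∂_1 − rank ∂_2 = (17 − 9) − 5 = 3, and the invariant factors of ∂_2 are all 1, so H_1 ≅ Z^3.
  H_2: rank ker ∂_2 − rank ∂_3 = (6 − 5) − 1 = 0, and the invariant factors of ∂_3 are all 1, so H_2 ≅ 0.
  H_3: rank ker ∂_3 − rank ∂_4 = (1 − 1) − 0 = 0, and there is no ∂_4, so H_3 ≅ 0.

H_0 = Z,  H_1 = Z^3,  H_2 = 0,  H_3 = 0.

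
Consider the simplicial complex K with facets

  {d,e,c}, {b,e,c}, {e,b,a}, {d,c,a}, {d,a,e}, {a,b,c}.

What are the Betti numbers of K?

b_0 = 1, b_1 = 0, b_2 = 1.

Order the vertices as a < b < c < d < e. Listing each simplex with vertices in this order, K has dimension 2 with simplices:

  0-simplices (5): a, b, c, d, e
  1-simplices (9): ab, ac, ad, ae, bc, be, cd, ce, de
  2-simplices (6): abc, abe, acd, ade, bce, cde

giving chain groups C_0 ≅ Z^5, C_1 ≅ Z^9, C_2 ≅ Z^6.

The boundary map ∂_1: C_1 → C_0 maps an edge to its endpoints' difference, ∂[p,q] = q − p. For instance
  ∂ab = b − a.
The 5×9 boundary matrix has rank 4 and Smith normal form diag(1,1,1,1).

∂_2: C_2 → C_1 maps a triangle to the signed sum of its edges. For instance
  ∂abc = bc − ac + ab,
  ∂bce = ce − be + bc.
As a 9×6 matrix over Z this has rank 5, with invariant factors (1,1,1,1,1).

Now H_k = ker ∂_k / im ∂_{k+1}, so:

  H_0: rank C_0 − rank ∂_1 = 5 − 4 = 1, and the invariant factors of ∂_1 are all 1, so H_0 = Z.
  H_1: rank ker ∂_1 − rank ∂_2 = (9 − 4) − 5 = 0, and the invariant factors of ∂_2 are all 1, so H_1 = 0.
  H_2: rank ker ∂_2 − rank ∂_3 = (6 − 5) − 0 = 1, and there is no ∂_3, so H_2 = Z.

Hence the Betti numbers are b_0 = 1, b_1 = 0, b_2 = 1.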